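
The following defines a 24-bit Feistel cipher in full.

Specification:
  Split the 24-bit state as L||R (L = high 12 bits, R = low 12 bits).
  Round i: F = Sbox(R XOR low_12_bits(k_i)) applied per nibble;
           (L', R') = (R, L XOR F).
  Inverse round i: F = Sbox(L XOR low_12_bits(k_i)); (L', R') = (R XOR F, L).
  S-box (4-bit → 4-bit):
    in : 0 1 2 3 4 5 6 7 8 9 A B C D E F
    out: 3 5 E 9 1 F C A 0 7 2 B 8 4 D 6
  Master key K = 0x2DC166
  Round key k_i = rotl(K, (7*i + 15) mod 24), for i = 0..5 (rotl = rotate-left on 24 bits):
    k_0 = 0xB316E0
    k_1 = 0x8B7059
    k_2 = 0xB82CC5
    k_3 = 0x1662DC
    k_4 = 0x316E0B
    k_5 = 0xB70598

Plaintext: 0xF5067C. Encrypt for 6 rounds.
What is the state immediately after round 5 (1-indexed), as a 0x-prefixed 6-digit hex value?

s_0 = plaintext = 0xF5067C
s_1 = Round(s_0, k_0) = 0x67CC28
s_2 = Round(s_1, k_1) = 0xC28ED9
s_3 = Round(s_2, k_2) = 0xED9270
s_4 = Round(s_3, k_3) = 0x270DF1
s_5 = Round(s_4, k_4) = 0xDF1B12
s_6 = Round(s_5, k_5) = 0xB120F3

0xDF1B12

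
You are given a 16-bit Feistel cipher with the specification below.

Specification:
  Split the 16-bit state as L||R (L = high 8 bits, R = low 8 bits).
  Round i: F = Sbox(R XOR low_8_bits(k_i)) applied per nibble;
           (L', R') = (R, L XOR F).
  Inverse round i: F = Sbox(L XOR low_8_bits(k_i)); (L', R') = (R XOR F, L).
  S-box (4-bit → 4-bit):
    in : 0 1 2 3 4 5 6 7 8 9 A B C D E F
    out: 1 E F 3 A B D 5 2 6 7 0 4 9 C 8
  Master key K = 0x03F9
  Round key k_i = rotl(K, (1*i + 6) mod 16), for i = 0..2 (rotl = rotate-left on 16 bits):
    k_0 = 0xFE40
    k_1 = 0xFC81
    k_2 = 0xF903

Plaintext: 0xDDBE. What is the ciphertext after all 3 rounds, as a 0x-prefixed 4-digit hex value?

0x2FA5

s_0 = plaintext = 0xDDBE
s_1 = Round(s_0, k_0) = 0xBE51
s_2 = Round(s_1, k_1) = 0x512F
s_3 = Round(s_2, k_2) = 0x2FA5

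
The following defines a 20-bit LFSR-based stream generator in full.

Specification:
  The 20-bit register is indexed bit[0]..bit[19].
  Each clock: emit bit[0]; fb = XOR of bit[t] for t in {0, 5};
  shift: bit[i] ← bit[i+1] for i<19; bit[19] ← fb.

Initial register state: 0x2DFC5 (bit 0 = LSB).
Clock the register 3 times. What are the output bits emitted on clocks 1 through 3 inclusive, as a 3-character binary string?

reg_0 = 0x2DFC5
clock 1: out=1, reg = 0x96FE2
clock 2: out=0, reg = 0xCB7F1
clock 3: out=1, reg = 0x65BF8

101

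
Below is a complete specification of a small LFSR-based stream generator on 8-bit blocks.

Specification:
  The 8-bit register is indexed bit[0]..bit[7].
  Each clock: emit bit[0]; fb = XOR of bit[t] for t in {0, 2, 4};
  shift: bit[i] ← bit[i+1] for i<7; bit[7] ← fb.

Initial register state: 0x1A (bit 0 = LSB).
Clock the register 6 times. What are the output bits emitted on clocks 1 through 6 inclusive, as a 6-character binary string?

010110

reg_0 = 0x1A
clock 1: out=0, reg = 0x8D
clock 2: out=1, reg = 0x46
clock 3: out=0, reg = 0xA3
clock 4: out=1, reg = 0xD1
clock 5: out=1, reg = 0x68
clock 6: out=0, reg = 0x34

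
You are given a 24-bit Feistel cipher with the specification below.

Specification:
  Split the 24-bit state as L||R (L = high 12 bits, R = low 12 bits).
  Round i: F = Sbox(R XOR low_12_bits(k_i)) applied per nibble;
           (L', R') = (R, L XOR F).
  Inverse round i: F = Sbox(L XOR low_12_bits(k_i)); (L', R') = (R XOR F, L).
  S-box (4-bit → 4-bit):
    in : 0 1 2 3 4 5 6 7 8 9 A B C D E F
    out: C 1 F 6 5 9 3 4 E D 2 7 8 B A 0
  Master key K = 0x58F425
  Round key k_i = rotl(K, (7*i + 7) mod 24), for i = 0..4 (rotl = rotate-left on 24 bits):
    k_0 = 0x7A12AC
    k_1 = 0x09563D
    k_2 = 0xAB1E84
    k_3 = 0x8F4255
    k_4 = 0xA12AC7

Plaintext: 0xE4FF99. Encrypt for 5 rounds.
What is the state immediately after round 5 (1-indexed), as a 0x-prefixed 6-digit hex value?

s_0 = plaintext = 0xE4FF99
s_1 = Round(s_0, k_0) = 0xF99526
s_2 = Round(s_1, k_1) = 0x52698E
s_3 = Round(s_2, k_2) = 0x98E1E4
s_4 = Round(s_3, k_3) = 0x1E4FFF
s_5 = Round(s_4, k_4) = 0xFFF88A

0xFFF88A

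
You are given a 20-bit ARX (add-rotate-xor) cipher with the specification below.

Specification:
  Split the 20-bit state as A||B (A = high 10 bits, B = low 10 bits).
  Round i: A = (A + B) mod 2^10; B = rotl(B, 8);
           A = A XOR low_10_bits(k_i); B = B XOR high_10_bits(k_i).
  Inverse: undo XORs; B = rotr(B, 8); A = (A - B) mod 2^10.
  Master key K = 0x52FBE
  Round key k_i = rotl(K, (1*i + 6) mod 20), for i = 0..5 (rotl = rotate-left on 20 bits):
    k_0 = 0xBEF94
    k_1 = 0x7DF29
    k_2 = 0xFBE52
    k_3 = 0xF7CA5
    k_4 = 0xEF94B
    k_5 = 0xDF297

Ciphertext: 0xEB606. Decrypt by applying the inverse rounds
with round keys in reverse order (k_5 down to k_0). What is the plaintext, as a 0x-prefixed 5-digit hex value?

s_0 = ciphertext = 0xEB606
s_1 = InvRound(s_0, k_5) = 0xD45E9
s_2 = InvRound(s_1, k_4) = 0x2F15E
s_3 = InvRound(s_2, k_3) = 0x84E06
s_4 = InvRound(s_3, k_2) = 0x273A5
s_5 = InvRound(s_4, k_1) = 0x9AD4A
s_6 = InvRound(s_5, k_0) = 0xCE2C7

0xCE2C7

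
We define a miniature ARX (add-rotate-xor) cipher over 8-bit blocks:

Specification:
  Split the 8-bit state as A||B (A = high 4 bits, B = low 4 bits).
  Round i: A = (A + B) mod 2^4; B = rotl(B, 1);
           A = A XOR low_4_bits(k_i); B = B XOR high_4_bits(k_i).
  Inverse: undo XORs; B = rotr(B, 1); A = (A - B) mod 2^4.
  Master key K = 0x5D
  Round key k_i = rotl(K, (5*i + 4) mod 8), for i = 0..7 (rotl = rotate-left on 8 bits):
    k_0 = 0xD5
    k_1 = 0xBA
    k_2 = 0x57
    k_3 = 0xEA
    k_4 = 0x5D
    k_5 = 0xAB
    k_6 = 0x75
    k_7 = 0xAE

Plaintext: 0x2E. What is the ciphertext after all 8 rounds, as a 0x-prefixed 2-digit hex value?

s_0 = plaintext = 0x2E
s_1 = Round(s_0, k_0) = 0x50
s_2 = Round(s_1, k_1) = 0xFB
s_3 = Round(s_2, k_2) = 0xD2
s_4 = Round(s_3, k_3) = 0x5A
s_5 = Round(s_4, k_4) = 0x20
s_6 = Round(s_5, k_5) = 0x9A
s_7 = Round(s_6, k_6) = 0x62
s_8 = Round(s_7, k_7) = 0x6E

0x6E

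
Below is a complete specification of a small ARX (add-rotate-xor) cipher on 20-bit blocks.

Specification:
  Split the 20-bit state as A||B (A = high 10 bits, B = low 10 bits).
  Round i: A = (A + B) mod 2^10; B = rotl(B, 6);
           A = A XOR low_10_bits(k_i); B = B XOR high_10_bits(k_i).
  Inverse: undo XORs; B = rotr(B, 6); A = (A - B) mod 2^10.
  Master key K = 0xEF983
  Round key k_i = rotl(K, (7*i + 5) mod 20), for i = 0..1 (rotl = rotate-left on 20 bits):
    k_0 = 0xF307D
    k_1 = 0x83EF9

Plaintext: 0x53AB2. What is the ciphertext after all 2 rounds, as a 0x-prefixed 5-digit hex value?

s_0 = plaintext = 0x53AB2
s_1 = Round(s_0, k_0) = 0x1F767
s_2 = Round(s_1, k_1) = 0x477F9

0x477F9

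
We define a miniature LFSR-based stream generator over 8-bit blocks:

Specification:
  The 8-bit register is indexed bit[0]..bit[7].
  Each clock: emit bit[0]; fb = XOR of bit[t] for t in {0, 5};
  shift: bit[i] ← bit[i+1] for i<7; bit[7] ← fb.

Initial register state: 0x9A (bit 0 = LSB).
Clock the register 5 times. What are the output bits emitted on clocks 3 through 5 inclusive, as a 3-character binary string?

reg_0 = 0x9A
clock 1: out=0, reg = 0x4D
clock 2: out=1, reg = 0xA6
clock 3: out=0, reg = 0xD3
clock 4: out=1, reg = 0xE9
clock 5: out=1, reg = 0x74

011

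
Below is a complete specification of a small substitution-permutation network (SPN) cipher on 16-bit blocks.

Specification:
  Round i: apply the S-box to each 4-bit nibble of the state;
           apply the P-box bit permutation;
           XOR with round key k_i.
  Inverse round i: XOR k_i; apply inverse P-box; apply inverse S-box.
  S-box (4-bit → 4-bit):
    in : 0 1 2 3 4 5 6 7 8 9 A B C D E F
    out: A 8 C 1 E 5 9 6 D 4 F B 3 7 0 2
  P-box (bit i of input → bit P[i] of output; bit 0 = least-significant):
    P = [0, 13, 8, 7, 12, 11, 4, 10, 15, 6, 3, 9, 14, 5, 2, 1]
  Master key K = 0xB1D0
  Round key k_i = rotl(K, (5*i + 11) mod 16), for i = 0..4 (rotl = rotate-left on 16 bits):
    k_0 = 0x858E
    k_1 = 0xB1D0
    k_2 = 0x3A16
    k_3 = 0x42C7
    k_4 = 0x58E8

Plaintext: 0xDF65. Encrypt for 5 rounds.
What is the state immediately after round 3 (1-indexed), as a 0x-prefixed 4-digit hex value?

0xEB33

s_0 = plaintext = 0xDF65
s_1 = Round(s_0, k_0) = 0xD0EB
s_2 = Round(s_1, k_1) = 0xD335
s_3 = Round(s_2, k_2) = 0xEB33
s_4 = Round(s_3, k_3) = 0xD086
s_5 = Round(s_4, k_4) = 0x0E1D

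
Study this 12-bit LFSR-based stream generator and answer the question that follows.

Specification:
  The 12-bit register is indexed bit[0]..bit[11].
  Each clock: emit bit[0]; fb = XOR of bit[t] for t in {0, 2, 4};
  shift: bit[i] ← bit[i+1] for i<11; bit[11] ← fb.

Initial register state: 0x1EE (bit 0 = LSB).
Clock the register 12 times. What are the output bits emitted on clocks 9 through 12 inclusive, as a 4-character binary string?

reg_0 = 0x1EE
clock 1: out=0, reg = 0x8F7
clock 2: out=1, reg = 0xC7B
clock 3: out=1, reg = 0x63D
clock 4: out=1, reg = 0xB1E
clock 5: out=0, reg = 0x58F
clock 6: out=1, reg = 0x2C7
clock 7: out=1, reg = 0x163
clock 8: out=1, reg = 0x8B1
clock 9: out=1, reg = 0x458
clock 10: out=0, reg = 0xA2C
clock 11: out=0, reg = 0xD16
clock 12: out=0, reg = 0x68B

1000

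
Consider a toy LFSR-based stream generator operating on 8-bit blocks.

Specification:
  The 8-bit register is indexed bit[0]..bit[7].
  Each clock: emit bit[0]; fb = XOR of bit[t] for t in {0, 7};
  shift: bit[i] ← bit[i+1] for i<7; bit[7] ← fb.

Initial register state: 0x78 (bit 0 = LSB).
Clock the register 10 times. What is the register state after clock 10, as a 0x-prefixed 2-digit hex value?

0x0A

reg_0 = 0x78
clock 1: out=0, reg = 0x3C
clock 2: out=0, reg = 0x1E
clock 3: out=0, reg = 0x0F
clock 4: out=1, reg = 0x87
clock 5: out=1, reg = 0x43
clock 6: out=1, reg = 0xA1
clock 7: out=1, reg = 0x50
clock 8: out=0, reg = 0x28
clock 9: out=0, reg = 0x14
clock 10: out=0, reg = 0x0A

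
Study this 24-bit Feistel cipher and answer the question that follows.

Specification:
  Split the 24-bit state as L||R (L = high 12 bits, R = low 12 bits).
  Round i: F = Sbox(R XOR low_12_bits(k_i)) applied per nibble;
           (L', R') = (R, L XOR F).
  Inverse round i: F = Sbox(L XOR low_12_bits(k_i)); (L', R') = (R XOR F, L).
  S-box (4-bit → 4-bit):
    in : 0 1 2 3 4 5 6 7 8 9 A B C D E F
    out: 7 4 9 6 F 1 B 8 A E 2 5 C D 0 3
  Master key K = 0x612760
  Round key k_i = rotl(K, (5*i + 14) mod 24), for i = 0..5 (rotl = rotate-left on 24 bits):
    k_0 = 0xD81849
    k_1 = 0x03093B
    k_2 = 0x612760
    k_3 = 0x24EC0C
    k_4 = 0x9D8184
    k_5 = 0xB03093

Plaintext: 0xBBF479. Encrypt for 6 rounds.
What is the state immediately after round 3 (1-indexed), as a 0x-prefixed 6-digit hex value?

s_0 = plaintext = 0xBBF479
s_1 = Round(s_0, k_0) = 0x4797D8
s_2 = Round(s_1, k_1) = 0x7D847F
s_3 = Round(s_2, k_2) = 0x47F19B
s_4 = Round(s_3, k_3) = 0x19B997
s_5 = Round(s_4, k_4) = 0x997BDD
s_6 = Round(s_5, k_5) = 0xBDDC67

0x47F19B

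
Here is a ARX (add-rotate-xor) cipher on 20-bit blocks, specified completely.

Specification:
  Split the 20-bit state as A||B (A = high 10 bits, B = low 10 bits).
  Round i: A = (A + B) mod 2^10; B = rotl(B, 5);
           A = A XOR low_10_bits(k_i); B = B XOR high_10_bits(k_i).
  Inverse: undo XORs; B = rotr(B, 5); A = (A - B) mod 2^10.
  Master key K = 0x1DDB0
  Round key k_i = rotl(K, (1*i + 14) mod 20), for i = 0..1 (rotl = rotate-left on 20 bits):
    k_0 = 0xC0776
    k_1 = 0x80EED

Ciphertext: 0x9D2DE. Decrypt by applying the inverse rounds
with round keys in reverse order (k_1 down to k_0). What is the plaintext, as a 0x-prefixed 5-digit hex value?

0xA80E5

s_0 = ciphertext = 0x9D2DE
s_1 = InvRound(s_0, k_1) = 0x3CFA6
s_2 = InvRound(s_1, k_0) = 0xA80E5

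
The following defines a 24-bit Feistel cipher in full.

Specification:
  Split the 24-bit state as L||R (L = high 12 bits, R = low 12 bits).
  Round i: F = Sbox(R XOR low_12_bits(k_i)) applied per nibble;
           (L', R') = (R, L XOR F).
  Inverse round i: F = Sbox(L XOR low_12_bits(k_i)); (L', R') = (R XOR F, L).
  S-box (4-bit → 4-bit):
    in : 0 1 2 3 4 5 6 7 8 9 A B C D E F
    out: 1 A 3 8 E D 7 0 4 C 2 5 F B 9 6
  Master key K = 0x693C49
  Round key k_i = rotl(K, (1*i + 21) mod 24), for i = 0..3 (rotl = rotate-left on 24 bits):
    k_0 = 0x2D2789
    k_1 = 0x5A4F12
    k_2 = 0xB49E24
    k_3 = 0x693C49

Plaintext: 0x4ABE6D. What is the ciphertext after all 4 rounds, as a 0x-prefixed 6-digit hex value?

s_0 = plaintext = 0x4ABE6D
s_1 = Round(s_0, k_0) = 0xE6D835
s_2 = Round(s_1, k_1) = 0x835E5D
s_3 = Round(s_2, k_2) = 0xE5D939
s_4 = Round(s_3, k_3) = 0x93935C

0x93935C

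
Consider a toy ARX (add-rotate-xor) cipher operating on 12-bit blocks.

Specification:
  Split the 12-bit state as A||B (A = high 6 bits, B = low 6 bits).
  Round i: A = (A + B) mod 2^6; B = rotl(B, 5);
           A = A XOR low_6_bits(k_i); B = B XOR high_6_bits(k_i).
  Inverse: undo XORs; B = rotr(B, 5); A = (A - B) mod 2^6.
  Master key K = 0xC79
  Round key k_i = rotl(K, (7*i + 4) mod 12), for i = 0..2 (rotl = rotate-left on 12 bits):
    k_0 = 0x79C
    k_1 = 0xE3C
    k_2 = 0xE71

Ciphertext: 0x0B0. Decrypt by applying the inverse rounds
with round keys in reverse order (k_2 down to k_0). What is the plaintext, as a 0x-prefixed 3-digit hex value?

s_0 = ciphertext = 0x0B0
s_1 = InvRound(s_0, k_2) = 0x852
s_2 = InvRound(s_1, k_1) = 0x215
s_3 = InvRound(s_2, k_0) = 0xF96

0xF96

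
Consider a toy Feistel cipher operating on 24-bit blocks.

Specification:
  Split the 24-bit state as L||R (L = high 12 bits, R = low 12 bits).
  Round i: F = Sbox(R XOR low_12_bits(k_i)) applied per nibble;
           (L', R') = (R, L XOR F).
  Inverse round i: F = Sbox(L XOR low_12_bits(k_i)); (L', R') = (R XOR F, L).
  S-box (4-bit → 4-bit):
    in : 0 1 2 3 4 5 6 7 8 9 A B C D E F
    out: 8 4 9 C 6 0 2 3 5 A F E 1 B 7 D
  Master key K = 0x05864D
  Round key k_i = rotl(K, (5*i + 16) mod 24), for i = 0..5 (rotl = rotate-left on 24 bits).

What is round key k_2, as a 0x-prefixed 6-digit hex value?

K = 0x05864D
k_0 = rotl(K, (5*0+16) mod 24) = rotl(K, 16) = 0x4D0586
k_1 = rotl(K, (5*1+16) mod 24) = rotl(K, 21) = 0xA0B0C9
k_2 = rotl(K, (5*2+16) mod 24) = rotl(K, 2) = 0x161934

0x161934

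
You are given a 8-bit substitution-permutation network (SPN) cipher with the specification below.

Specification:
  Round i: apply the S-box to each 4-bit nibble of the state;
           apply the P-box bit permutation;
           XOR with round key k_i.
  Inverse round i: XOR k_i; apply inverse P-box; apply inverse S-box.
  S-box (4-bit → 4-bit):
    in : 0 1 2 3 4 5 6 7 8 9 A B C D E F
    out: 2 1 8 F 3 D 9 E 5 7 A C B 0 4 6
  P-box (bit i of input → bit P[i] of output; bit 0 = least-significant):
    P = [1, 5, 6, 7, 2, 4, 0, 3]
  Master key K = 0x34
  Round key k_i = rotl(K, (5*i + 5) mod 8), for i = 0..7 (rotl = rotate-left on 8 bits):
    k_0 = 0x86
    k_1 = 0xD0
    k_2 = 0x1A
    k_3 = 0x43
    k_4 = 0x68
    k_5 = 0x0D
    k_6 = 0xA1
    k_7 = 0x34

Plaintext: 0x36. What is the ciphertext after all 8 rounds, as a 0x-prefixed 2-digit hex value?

0xB4

s_0 = plaintext = 0x36
s_1 = Round(s_0, k_0) = 0x19
s_2 = Round(s_1, k_1) = 0xB6
s_3 = Round(s_2, k_2) = 0x91
s_4 = Round(s_3, k_3) = 0x54
s_5 = Round(s_4, k_4) = 0x47
s_6 = Round(s_5, k_5) = 0xF9
s_7 = Round(s_6, k_6) = 0xD2
s_8 = Round(s_7, k_7) = 0xB4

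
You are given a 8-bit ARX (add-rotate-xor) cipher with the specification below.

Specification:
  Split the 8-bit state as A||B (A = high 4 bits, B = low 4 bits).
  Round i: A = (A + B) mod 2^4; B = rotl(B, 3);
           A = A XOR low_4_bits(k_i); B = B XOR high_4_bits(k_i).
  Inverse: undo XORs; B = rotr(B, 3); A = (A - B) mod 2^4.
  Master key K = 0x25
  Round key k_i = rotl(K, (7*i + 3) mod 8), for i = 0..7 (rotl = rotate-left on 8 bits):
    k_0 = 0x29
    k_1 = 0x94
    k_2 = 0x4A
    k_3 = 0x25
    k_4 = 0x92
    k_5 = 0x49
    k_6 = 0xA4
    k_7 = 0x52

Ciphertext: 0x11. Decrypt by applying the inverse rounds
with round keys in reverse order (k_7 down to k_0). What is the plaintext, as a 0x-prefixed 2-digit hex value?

s_0 = ciphertext = 0x11
s_1 = InvRound(s_0, k_7) = 0xB8
s_2 = InvRound(s_1, k_6) = 0xB4
s_3 = InvRound(s_2, k_5) = 0x20
s_4 = InvRound(s_3, k_4) = 0xD3
s_5 = InvRound(s_4, k_3) = 0x62
s_6 = InvRound(s_5, k_2) = 0x0C
s_7 = InvRound(s_6, k_1) = 0xAA
s_8 = InvRound(s_7, k_0) = 0x21

0x21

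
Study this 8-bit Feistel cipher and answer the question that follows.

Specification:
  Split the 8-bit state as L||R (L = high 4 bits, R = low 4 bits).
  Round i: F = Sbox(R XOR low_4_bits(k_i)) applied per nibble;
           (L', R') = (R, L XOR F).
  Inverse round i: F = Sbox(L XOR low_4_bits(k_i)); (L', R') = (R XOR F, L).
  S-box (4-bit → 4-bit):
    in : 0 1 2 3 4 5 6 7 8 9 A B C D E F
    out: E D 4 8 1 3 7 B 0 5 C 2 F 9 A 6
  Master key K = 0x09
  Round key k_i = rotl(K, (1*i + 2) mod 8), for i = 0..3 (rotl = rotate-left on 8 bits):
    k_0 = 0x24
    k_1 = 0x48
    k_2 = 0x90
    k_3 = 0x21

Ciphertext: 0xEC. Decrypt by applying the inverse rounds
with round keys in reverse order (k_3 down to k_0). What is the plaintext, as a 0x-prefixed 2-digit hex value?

s_0 = ciphertext = 0xEC
s_1 = InvRound(s_0, k_3) = 0xAE
s_2 = InvRound(s_1, k_2) = 0x2A
s_3 = InvRound(s_2, k_1) = 0x62
s_4 = InvRound(s_3, k_0) = 0x66

0x66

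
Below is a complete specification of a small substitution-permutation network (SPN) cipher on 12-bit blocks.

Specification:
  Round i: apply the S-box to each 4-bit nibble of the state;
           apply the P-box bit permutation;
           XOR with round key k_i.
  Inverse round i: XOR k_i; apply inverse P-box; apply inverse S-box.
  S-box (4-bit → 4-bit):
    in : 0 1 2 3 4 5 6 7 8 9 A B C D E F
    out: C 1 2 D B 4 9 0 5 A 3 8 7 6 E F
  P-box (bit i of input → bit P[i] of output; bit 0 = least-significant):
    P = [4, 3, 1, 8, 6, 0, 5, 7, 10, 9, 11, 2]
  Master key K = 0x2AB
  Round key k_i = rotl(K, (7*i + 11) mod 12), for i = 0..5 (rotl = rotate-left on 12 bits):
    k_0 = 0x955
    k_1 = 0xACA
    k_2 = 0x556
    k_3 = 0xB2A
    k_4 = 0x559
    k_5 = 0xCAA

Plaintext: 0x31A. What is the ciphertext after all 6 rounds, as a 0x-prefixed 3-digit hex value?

0xC81

s_0 = plaintext = 0x31A
s_1 = Round(s_0, k_0) = 0x509
s_2 = Round(s_1, k_1) = 0x362
s_3 = Round(s_2, k_2) = 0x99A
s_4 = Round(s_3, k_3) = 0x9B7
s_5 = Round(s_4, k_4) = 0x7DD
s_6 = Round(s_5, k_5) = 0xC81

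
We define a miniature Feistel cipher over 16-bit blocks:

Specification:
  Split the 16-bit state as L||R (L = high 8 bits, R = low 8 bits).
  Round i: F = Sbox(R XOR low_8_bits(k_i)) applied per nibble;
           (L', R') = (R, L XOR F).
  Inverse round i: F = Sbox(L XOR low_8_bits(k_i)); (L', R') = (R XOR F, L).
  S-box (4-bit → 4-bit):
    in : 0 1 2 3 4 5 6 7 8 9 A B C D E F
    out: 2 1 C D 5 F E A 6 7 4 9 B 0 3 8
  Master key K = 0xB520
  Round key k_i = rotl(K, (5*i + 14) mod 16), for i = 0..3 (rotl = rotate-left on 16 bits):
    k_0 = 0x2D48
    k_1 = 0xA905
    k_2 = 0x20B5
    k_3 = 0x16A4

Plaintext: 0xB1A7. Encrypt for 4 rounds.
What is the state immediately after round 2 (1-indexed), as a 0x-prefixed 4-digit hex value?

0x89CC

s_0 = plaintext = 0xB1A7
s_1 = Round(s_0, k_0) = 0xA789
s_2 = Round(s_1, k_1) = 0x89CC
s_3 = Round(s_2, k_2) = 0xCC2E
s_4 = Round(s_3, k_3) = 0x2EA8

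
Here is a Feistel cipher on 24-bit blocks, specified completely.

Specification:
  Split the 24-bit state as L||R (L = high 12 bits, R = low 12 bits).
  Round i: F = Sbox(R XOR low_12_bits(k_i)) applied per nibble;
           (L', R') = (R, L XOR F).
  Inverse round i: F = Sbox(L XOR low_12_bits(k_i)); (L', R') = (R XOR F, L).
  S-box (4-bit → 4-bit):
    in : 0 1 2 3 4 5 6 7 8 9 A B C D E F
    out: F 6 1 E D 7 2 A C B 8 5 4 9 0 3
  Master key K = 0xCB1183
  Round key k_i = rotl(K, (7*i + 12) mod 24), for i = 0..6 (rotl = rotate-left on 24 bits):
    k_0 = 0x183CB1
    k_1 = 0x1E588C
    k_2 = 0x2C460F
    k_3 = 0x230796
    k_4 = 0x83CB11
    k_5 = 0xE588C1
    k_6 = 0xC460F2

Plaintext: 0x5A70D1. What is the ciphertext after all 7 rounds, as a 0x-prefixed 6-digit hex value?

0x8B1A09

s_0 = plaintext = 0x5A70D1
s_1 = Round(s_0, k_0) = 0x0D1188
s_2 = Round(s_1, k_1) = 0x188B2C
s_3 = Round(s_2, k_2) = 0xB2C896
s_4 = Round(s_3, k_3) = 0x8968D3
s_5 = Round(s_4, k_4) = 0x8D36D7
s_6 = Round(s_5, k_5) = 0x6D78B1
s_7 = Round(s_6, k_6) = 0x8B1A09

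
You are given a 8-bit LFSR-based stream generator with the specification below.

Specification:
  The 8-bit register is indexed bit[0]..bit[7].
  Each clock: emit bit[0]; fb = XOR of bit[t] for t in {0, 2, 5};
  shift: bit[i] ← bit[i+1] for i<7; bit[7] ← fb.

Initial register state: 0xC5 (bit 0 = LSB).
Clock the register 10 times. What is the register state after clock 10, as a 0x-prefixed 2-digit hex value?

0x58

reg_0 = 0xC5
clock 1: out=1, reg = 0x62
clock 2: out=0, reg = 0xB1
clock 3: out=1, reg = 0x58
clock 4: out=0, reg = 0x2C
clock 5: out=0, reg = 0x16
clock 6: out=0, reg = 0x8B
clock 7: out=1, reg = 0xC5
clock 8: out=1, reg = 0x62
clock 9: out=0, reg = 0xB1
clock 10: out=1, reg = 0x58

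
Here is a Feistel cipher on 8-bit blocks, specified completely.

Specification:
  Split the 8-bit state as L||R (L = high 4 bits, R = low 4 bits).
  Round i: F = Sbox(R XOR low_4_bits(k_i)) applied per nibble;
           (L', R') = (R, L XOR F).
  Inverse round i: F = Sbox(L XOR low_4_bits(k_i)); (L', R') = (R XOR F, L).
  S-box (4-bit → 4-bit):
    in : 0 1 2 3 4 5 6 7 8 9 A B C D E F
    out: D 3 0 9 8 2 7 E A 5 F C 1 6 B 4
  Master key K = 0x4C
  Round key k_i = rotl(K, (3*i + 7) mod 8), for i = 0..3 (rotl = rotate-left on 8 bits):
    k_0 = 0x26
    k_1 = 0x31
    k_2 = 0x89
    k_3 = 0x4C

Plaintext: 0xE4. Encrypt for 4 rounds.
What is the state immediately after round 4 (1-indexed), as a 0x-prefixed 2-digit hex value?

s_0 = plaintext = 0xE4
s_1 = Round(s_0, k_0) = 0x4E
s_2 = Round(s_1, k_1) = 0xE0
s_3 = Round(s_2, k_2) = 0x0B
s_4 = Round(s_3, k_3) = 0xBE

0xBE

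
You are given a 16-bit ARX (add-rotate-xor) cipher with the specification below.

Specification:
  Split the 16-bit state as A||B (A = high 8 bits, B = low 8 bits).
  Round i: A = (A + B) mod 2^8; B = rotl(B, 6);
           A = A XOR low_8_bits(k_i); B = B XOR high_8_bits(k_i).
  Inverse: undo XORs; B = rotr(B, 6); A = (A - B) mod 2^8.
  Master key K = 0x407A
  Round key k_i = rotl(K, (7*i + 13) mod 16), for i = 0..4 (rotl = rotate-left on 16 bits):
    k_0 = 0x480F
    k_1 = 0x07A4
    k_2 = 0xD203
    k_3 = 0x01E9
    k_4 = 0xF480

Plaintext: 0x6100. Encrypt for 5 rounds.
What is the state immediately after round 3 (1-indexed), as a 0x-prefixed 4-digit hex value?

s_0 = plaintext = 0x6100
s_1 = Round(s_0, k_0) = 0x6E48
s_2 = Round(s_1, k_1) = 0x1215
s_3 = Round(s_2, k_2) = 0x2497
s_4 = Round(s_3, k_3) = 0x52E4
s_5 = Round(s_4, k_4) = 0xB6CD

0x2497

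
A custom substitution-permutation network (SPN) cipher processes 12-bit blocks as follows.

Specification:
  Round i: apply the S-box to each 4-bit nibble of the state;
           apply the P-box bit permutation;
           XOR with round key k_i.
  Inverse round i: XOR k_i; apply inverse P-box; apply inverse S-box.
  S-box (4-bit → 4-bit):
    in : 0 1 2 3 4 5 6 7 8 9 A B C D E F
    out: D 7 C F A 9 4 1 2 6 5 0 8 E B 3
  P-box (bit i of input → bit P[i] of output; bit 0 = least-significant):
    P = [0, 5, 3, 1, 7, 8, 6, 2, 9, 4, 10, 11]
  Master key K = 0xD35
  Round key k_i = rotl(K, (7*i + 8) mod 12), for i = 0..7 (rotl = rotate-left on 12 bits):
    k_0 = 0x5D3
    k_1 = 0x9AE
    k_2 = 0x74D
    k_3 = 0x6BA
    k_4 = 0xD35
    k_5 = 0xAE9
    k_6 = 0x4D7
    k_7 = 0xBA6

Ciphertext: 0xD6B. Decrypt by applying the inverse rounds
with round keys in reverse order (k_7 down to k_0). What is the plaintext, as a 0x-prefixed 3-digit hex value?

0xAFD

s_0 = ciphertext = 0xD6B
s_1 = InvRound(s_0, k_7) = 0xA0A
s_2 = InvRound(s_1, k_6) = 0x30A
s_3 = InvRound(s_2, k_5) = 0xC1E
s_4 = InvRound(s_3, k_4) = 0xB83
s_5 = InvRound(s_4, k_3) = 0xD81
s_6 = InvRound(s_5, k_2) = 0x506
s_7 = InvRound(s_6, k_1) = 0x279
s_8 = InvRound(s_7, k_0) = 0xAFD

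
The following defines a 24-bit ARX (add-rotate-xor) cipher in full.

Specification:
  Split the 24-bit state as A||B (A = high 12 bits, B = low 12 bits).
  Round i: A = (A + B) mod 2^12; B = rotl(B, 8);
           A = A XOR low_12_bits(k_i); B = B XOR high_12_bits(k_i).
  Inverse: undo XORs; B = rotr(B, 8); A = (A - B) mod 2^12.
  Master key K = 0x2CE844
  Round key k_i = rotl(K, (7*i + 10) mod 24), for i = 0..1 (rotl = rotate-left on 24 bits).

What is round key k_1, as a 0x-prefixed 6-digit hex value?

0x8859D0

K = 0x2CE844
k_0 = rotl(K, (7*0+10) mod 24) = rotl(K, 10) = 0xA110B3
k_1 = rotl(K, (7*1+10) mod 24) = rotl(K, 17) = 0x8859D0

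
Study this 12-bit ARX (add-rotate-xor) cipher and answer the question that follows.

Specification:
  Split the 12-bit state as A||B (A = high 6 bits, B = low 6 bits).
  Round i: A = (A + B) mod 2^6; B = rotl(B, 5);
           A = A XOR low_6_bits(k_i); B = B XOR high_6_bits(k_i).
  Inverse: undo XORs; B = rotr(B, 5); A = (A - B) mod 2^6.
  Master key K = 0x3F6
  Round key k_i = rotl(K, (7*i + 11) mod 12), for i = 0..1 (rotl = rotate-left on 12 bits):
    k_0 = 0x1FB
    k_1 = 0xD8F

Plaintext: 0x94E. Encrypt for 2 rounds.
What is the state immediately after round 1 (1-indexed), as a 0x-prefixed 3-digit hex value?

0x200

s_0 = plaintext = 0x94E
s_1 = Round(s_0, k_0) = 0x200
s_2 = Round(s_1, k_1) = 0x1F6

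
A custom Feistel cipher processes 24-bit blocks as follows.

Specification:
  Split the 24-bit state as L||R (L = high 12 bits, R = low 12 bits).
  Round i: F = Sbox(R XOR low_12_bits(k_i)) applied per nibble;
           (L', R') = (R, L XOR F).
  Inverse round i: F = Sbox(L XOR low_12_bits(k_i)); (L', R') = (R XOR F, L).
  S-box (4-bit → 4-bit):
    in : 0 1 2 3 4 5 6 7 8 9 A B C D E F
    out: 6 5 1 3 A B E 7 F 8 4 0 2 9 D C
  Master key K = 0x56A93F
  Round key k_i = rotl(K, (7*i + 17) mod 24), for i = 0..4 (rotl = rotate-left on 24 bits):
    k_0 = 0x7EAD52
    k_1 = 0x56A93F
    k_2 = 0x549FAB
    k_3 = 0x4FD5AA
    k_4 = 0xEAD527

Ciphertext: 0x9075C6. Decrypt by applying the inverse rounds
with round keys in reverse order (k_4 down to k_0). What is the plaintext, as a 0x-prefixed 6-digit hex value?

0x9F8005

s_0 = ciphertext = 0x9075C6
s_1 = InvRound(s_0, k_4) = 0x7D0907
s_2 = InvRound(s_1, k_3) = 0x8737D0
s_3 = InvRound(s_2, k_2) = 0x04F873
s_4 = InvRound(s_3, k_1) = 0x00504F
s_5 = InvRound(s_4, k_0) = 0x9F8005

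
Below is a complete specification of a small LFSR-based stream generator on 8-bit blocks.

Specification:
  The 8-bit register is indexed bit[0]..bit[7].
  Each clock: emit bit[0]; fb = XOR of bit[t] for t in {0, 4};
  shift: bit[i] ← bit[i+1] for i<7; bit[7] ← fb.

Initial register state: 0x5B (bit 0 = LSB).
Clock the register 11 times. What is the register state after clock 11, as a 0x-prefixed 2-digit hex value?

0xB7

reg_0 = 0x5B
clock 1: out=1, reg = 0x2D
clock 2: out=1, reg = 0x96
clock 3: out=0, reg = 0xCB
clock 4: out=1, reg = 0xE5
clock 5: out=1, reg = 0xF2
clock 6: out=0, reg = 0xF9
clock 7: out=1, reg = 0x7C
clock 8: out=0, reg = 0xBE
clock 9: out=0, reg = 0xDF
clock 10: out=1, reg = 0x6F
clock 11: out=1, reg = 0xB7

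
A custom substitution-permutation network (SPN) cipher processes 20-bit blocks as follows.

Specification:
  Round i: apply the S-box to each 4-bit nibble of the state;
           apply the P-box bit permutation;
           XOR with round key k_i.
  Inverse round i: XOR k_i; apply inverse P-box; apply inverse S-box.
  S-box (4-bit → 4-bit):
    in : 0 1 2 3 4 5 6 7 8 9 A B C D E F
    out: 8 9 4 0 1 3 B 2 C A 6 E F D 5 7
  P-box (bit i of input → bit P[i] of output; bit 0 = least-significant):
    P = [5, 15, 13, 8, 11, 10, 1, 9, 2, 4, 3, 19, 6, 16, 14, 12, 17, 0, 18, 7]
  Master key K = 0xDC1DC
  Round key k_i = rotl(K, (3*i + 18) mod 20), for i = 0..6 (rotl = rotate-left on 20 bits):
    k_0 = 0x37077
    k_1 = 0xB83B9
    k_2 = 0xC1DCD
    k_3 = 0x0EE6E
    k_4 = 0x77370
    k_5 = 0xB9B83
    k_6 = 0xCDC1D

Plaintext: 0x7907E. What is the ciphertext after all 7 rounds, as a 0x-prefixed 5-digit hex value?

0x88C7D

s_0 = plaintext = 0x7907E
s_1 = Round(s_0, k_0) = 0xA4456
s_2 = Round(s_1, k_1) = 0xF0EDC
s_3 = Round(s_2, k_2) = 0xAA6E2
s_4 = Round(s_3, k_3) = 0xD8679
s_5 = Round(s_4, k_4) = 0x9A6E4
s_6 = Round(s_5, k_5) = 0x2D334
s_7 = Round(s_6, k_6) = 0x88C7D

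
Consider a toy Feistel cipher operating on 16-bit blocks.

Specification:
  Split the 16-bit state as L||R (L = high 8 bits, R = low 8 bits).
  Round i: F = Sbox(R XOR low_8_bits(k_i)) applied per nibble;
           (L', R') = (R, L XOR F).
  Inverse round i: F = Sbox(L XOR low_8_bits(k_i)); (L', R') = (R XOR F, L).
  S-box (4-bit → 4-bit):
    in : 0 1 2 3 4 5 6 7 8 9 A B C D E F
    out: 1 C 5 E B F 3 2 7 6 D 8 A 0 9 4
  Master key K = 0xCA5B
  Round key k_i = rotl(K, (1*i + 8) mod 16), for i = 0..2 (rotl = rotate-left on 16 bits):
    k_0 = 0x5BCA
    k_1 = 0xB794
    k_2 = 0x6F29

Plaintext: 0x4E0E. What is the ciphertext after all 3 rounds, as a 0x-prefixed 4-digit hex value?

0x22FD

s_0 = plaintext = 0x4E0E
s_1 = Round(s_0, k_0) = 0x0EE5
s_2 = Round(s_1, k_1) = 0xE522
s_3 = Round(s_2, k_2) = 0x22FD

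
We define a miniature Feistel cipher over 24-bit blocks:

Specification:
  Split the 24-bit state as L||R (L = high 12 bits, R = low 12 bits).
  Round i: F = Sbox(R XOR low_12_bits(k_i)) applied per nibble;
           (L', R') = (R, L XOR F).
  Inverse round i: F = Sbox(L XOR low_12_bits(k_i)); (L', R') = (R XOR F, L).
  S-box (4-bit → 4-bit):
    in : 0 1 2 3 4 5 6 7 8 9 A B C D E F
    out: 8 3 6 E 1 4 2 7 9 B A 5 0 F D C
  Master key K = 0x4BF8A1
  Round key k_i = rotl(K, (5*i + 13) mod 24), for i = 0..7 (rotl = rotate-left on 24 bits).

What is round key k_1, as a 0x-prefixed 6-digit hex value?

0x852FE2

K = 0x4BF8A1
k_0 = rotl(K, (5*0+13) mod 24) = rotl(K, 13) = 0x14297F
k_1 = rotl(K, (5*1+13) mod 24) = rotl(K, 18) = 0x852FE2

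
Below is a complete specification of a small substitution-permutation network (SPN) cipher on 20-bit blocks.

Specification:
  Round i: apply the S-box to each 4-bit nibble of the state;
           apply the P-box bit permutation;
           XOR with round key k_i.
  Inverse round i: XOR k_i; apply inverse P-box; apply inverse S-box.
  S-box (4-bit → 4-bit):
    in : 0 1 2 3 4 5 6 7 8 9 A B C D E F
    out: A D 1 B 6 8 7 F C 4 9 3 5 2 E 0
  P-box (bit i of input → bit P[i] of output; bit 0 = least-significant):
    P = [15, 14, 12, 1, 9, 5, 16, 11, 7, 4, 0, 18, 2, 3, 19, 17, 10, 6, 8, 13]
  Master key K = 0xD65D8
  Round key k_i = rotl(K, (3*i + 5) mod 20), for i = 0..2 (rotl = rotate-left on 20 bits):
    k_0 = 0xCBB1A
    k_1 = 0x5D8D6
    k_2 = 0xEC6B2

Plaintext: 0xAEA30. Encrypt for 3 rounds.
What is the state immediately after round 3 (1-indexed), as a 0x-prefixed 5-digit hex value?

s_0 = plaintext = 0xAEA30
s_1 = Round(s_0, k_0) = 0x2D5B0
s_2 = Round(s_1, k_1) = 0x19EFC
s_3 = Round(s_2, k_2) = 0x273A3

0x273A3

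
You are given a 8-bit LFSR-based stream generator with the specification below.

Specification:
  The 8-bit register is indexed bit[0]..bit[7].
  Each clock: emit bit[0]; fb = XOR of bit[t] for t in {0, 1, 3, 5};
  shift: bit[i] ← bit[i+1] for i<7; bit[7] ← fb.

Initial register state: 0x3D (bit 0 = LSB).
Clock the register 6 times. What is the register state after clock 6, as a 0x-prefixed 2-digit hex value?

0xB4

reg_0 = 0x3D
clock 1: out=1, reg = 0x9E
clock 2: out=0, reg = 0x4F
clock 3: out=1, reg = 0xA7
clock 4: out=1, reg = 0xD3
clock 5: out=1, reg = 0x69
clock 6: out=1, reg = 0xB4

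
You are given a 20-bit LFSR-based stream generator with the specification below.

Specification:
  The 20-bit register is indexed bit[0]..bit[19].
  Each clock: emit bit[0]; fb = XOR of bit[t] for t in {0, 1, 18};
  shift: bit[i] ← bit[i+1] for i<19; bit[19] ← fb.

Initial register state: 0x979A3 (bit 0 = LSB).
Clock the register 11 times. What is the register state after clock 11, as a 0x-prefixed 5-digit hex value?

reg_0 = 0x979A3
clock 1: out=1, reg = 0x4BCD1
clock 2: out=1, reg = 0x25E68
clock 3: out=0, reg = 0x12F34
clock 4: out=0, reg = 0x0979A
clock 5: out=0, reg = 0x84BCD
clock 6: out=1, reg = 0xC25E6
clock 7: out=0, reg = 0x612F3
clock 8: out=1, reg = 0xB0979
clock 9: out=1, reg = 0xD84BC
clock 10: out=0, reg = 0xEC25E
clock 11: out=0, reg = 0x7612F

0x7612F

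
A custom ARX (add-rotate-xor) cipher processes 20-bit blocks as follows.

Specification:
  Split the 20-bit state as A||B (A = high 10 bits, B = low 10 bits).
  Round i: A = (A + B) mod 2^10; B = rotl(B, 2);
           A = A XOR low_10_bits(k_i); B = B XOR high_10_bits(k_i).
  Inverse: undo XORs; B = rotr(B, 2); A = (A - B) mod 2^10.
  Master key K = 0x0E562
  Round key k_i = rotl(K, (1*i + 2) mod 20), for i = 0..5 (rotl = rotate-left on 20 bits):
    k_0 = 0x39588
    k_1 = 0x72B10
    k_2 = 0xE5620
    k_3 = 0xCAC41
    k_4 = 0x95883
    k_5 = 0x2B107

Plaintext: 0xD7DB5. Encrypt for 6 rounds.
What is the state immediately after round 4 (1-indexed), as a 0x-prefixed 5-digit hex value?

s_0 = plaintext = 0xD7DB5
s_1 = Round(s_0, k_0) = 0x27230
s_2 = Round(s_1, k_1) = 0x77108
s_3 = Round(s_2, k_2) = 0x313B4
s_4 = Round(s_3, k_3) = 0x0E5F8
s_5 = Round(s_4, k_4) = 0xAC9B7
s_6 = Round(s_5, k_5) = 0x5BA71

0x0E5F8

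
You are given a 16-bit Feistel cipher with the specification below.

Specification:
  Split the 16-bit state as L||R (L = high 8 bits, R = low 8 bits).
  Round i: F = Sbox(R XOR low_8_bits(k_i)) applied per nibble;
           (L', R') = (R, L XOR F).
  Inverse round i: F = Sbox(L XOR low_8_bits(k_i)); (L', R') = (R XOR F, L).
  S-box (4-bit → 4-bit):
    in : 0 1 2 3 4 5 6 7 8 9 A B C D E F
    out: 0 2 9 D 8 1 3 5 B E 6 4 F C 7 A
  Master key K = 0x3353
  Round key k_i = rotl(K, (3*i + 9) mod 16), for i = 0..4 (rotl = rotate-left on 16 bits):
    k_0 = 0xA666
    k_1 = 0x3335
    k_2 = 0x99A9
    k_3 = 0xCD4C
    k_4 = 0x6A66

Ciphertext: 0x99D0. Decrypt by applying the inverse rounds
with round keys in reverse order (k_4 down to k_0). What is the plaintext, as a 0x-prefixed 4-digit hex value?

s_0 = ciphertext = 0x99D0
s_1 = InvRound(s_0, k_4) = 0x7A99
s_2 = InvRound(s_1, k_3) = 0x4A7A
s_3 = InvRound(s_2, k_2) = 0x074A
s_4 = InvRound(s_3, k_1) = 0x9307
s_5 = InvRound(s_4, k_0) = 0xA693

0xA693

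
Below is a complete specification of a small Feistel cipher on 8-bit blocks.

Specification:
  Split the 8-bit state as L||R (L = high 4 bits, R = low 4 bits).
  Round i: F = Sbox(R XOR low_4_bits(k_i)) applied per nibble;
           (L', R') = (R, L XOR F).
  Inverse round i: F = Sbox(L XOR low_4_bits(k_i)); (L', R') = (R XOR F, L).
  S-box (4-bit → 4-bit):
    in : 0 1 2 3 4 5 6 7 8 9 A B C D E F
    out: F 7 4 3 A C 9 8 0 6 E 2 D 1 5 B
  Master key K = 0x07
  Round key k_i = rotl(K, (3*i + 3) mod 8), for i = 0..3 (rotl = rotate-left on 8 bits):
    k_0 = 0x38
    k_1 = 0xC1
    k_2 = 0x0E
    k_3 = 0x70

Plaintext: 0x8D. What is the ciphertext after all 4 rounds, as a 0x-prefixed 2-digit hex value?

0xFA

s_0 = plaintext = 0x8D
s_1 = Round(s_0, k_0) = 0xD4
s_2 = Round(s_1, k_1) = 0x41
s_3 = Round(s_2, k_2) = 0x1F
s_4 = Round(s_3, k_3) = 0xFA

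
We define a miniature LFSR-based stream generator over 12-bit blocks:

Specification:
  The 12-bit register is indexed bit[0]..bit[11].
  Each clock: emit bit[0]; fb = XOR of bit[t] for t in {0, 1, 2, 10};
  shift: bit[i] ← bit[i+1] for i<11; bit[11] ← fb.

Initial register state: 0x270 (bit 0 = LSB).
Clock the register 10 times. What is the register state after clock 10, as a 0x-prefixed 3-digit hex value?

reg_0 = 0x270
clock 1: out=0, reg = 0x138
clock 2: out=0, reg = 0x09C
clock 3: out=0, reg = 0x84E
clock 4: out=0, reg = 0x427
clock 5: out=1, reg = 0x213
clock 6: out=1, reg = 0x109
clock 7: out=1, reg = 0x884
clock 8: out=0, reg = 0xC42
clock 9: out=0, reg = 0x621
clock 10: out=1, reg = 0x310

0x310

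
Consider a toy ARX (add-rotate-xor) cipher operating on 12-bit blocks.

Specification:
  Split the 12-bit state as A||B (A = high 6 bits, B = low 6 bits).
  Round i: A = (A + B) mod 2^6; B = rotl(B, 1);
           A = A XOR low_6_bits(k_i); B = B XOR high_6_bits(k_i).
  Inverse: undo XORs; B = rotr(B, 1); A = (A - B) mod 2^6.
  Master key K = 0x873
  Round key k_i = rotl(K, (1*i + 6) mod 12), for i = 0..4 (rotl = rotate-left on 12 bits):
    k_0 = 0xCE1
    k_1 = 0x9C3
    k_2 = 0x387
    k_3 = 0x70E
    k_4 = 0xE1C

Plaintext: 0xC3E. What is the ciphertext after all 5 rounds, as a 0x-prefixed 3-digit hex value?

0x527

s_0 = plaintext = 0xC3E
s_1 = Round(s_0, k_0) = 0x3CE
s_2 = Round(s_1, k_1) = 0x7BB
s_3 = Round(s_2, k_2) = 0x7B9
s_4 = Round(s_3, k_3) = 0x66F
s_5 = Round(s_4, k_4) = 0x527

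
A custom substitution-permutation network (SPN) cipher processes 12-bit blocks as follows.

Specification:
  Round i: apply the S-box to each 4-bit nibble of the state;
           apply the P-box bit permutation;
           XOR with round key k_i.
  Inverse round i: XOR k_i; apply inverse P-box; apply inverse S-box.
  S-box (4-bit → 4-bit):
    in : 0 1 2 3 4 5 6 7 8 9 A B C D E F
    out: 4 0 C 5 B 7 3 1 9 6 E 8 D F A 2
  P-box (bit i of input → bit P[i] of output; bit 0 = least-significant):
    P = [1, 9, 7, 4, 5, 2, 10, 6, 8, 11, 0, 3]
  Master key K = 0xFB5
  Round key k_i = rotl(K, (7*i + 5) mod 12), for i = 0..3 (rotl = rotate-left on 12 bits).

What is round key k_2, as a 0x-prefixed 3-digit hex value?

K = 0xFB5
k_0 = rotl(K, (7*0+5) mod 12) = rotl(K, 5) = 0x6BF
k_1 = rotl(K, (7*1+5) mod 12) = rotl(K, 0) = 0xFB5
k_2 = rotl(K, (7*2+5) mod 12) = rotl(K, 7) = 0xAFD

0xAFD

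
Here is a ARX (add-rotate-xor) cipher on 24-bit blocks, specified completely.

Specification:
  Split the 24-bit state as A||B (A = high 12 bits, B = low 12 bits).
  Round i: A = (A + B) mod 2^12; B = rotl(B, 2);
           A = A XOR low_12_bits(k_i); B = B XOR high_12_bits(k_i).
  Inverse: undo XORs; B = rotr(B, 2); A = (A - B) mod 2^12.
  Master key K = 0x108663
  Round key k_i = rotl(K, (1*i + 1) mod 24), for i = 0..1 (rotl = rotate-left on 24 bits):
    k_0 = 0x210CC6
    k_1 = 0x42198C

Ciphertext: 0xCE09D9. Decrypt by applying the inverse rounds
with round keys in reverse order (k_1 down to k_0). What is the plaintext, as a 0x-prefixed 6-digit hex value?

s_0 = ciphertext = 0xCE09D9
s_1 = InvRound(s_0, k_1) = 0x1EE37E
s_2 = InvRound(s_1, k_0) = 0x4CD85B

0x4CD85B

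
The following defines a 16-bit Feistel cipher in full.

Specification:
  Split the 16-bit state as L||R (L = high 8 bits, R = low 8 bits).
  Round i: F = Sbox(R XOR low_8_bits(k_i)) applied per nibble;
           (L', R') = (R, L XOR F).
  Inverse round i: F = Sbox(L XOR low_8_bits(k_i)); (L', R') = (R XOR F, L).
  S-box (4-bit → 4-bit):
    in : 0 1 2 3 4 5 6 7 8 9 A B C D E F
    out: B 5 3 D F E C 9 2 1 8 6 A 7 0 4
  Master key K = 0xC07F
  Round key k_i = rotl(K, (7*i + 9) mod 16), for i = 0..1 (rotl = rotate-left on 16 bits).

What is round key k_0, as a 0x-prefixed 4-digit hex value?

0xFF80

K = 0xC07F
k_0 = rotl(K, (7*0+9) mod 16) = rotl(K, 9) = 0xFF80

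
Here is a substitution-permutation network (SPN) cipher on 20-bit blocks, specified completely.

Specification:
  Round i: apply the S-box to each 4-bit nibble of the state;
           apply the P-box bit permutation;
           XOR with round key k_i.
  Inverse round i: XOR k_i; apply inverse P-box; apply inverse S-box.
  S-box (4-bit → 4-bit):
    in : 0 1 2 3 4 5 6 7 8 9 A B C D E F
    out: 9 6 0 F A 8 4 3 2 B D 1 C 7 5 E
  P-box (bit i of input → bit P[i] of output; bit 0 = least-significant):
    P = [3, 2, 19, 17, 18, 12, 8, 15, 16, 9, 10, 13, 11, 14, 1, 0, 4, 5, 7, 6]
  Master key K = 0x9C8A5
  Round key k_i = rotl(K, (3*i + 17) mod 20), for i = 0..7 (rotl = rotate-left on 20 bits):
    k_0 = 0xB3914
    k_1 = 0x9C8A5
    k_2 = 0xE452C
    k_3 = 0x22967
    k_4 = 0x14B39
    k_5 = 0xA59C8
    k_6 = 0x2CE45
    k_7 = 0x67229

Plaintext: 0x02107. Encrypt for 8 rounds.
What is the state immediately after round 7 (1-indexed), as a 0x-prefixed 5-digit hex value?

s_0 = plaintext = 0x02107
s_1 = Round(s_0, k_0) = 0xFBF48
s_2 = Round(s_1, k_1) = 0x97641
s_3 = Round(s_2, k_2) = 0x69958
s_4 = Round(s_3, k_3) = 0x3C3E2
s_5 = Round(s_4, k_4) = 0x46CCA
s_6 = Round(s_5, k_5) = 0x0FCA2
s_7 = Round(s_6, k_6) = 0x62B16
s_8 = Round(s_7, k_7) = 0xF63A9

0x62B16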